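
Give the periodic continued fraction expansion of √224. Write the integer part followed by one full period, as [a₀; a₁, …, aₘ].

a₀ = ⌊√224⌋ = 14.
With m₀=0, d₀=1 and mₖ₊₁ = dₖaₖ − mₖ, dₖ₊₁ = (n − mₖ₊₁²)/dₖ, aₖ₊₁ = ⌊(a₀+mₖ₊₁)/dₖ₊₁⌋:
  k=1: m=14, d=28, a=1
  k=2: m=14, d=1, a=28
d=1 and a=2a₀=28 at k=2, so the next step gives (m, d) = (14, 28) again — its k=1 value — and the period has length 2.

[14; 1, 28]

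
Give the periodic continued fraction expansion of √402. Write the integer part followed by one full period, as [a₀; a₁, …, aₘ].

a₀ = ⌊√402⌋ = 20.
With m₀=0, d₀=1 and mₖ₊₁ = dₖaₖ − mₖ, dₖ₊₁ = (n − mₖ₊₁²)/dₖ, aₖ₊₁ = ⌊(a₀+mₖ₊₁)/dₖ₊₁⌋:
  k=1: m=20, d=2, a=20
  k=2: m=20, d=1, a=40
d=1 and a=2a₀=40 at k=2, so the next step gives (m, d) = (20, 2) again — its k=1 value — and the period has length 2.

[20; 20, 40]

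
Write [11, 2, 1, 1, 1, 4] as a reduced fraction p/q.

Using pₖ = aₖpₖ₋₁ + pₖ₋₂ and qₖ = aₖqₖ₋₁ + qₖ₋₂:
  k=0: a=11, p=11, q=1
  k=1: a=2, p=23, q=2
  k=2: a=1, p=34, q=3
  k=3: a=1, p=57, q=5
  k=4: a=1, p=91, q=8
  k=5: a=4, p=421, q=37

421/37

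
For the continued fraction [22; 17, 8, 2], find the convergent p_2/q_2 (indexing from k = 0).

Using pₖ = aₖpₖ₋₁ + pₖ₋₂, qₖ = aₖqₖ₋₁ + qₖ₋₂ (with p₋₁=1, p₋₂=0, q₋₁=0, q₋₂=1):
  k=0: a=22, p=22, q=1
  k=1: a=17, p=375, q=17
  k=2: a=8, p=3022, q=137

3022/137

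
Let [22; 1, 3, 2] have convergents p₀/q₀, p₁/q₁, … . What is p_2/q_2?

Using pₖ = aₖpₖ₋₁ + pₖ₋₂, qₖ = aₖqₖ₋₁ + qₖ₋₂ (with p₋₁=1, p₋₂=0, q₋₁=0, q₋₂=1):
  k=0: a=22, p=22, q=1
  k=1: a=1, p=23, q=1
  k=2: a=3, p=91, q=4

91/4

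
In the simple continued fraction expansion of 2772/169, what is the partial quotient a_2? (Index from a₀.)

2772 = 16·169 + 68   →  a_0 = 16
169 = 2·68 + 33   →  a_1 = 2
68 = 2·33 + 2   →  a_2 = 2

2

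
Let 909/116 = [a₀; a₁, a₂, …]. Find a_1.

909 = 7·116 + 97   →  a_0 = 7
116 = 1·97 + 19   →  a_1 = 1

1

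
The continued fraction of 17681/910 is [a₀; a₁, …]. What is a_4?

3

17681 = 19·910 + 391   →  a_0 = 19
910 = 2·391 + 128   →  a_1 = 2
391 = 3·128 + 7   →  a_2 = 3
128 = 18·7 + 2   →  a_3 = 18
7 = 3·2 + 1   →  a_4 = 3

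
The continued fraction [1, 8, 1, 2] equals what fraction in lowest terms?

29/26

Fold from the inside: start with 2/1.
  1 + 1/2 = 3/2
  8 + 2/3 = 26/3
  1 + 3/26 = 29/26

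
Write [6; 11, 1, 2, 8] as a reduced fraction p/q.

1777/292

Using pₖ = aₖpₖ₋₁ + pₖ₋₂ and qₖ = aₖqₖ₋₁ + qₖ₋₂:
  k=0: a=6, p=6, q=1
  k=1: a=11, p=67, q=11
  k=2: a=1, p=73, q=12
  k=3: a=2, p=213, q=35
  k=4: a=8, p=1777, q=292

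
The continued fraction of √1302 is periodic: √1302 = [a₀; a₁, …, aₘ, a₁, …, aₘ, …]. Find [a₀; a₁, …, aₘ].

[36; 12, 72]

a₀ = ⌊√1302⌋ = 36.
With m₀=0, d₀=1 and mₖ₊₁ = dₖaₖ − mₖ, dₖ₊₁ = (n − mₖ₊₁²)/dₖ, aₖ₊₁ = ⌊(a₀+mₖ₊₁)/dₖ₊₁⌋:
  k=1: m=36, d=6, a=12
  k=2: m=36, d=1, a=72
d=1 and a=2a₀=72 at k=2, so the next step gives (m, d) = (36, 6) again — its k=1 value — and the period has length 2.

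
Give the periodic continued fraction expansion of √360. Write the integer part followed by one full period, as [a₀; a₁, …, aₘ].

[18; 1, 36]

a₀ = ⌊√360⌋ = 18.
With m₀=0, d₀=1 and mₖ₊₁ = dₖaₖ − mₖ, dₖ₊₁ = (n − mₖ₊₁²)/dₖ, aₖ₊₁ = ⌊(a₀+mₖ₊₁)/dₖ₊₁⌋:
  k=1: m=18, d=36, a=1
  k=2: m=18, d=1, a=36
d=1 and a=2a₀=36 at k=2, so the next step gives (m, d) = (18, 36) again — its k=1 value — and the period has length 2.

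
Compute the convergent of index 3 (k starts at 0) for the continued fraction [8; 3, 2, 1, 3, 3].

83/10

Using pₖ = aₖpₖ₋₁ + pₖ₋₂, qₖ = aₖqₖ₋₁ + qₖ₋₂ (with p₋₁=1, p₋₂=0, q₋₁=0, q₋₂=1):
  k=0: a=8, p=8, q=1
  k=1: a=3, p=25, q=3
  k=2: a=2, p=58, q=7
  k=3: a=1, p=83, q=10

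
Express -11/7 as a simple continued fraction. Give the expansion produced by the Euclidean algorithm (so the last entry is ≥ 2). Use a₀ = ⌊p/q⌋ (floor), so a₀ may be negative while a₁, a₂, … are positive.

-11 = -2*7 + 3
7 = 2*3 + 1
3 = 3*1 + 0  (stop)
So -11/7 = [-2; 2, 3].

[-2; 2, 3]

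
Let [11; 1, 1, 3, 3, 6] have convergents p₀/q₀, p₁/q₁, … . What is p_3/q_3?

81/7

Using pₖ = aₖpₖ₋₁ + pₖ₋₂, qₖ = aₖqₖ₋₁ + qₖ₋₂ (with p₋₁=1, p₋₂=0, q₋₁=0, q₋₂=1):
  k=0: a=11, p=11, q=1
  k=1: a=1, p=12, q=1
  k=2: a=1, p=23, q=2
  k=3: a=3, p=81, q=7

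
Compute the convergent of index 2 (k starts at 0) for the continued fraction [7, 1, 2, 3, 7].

23/3

Using pₖ = aₖpₖ₋₁ + pₖ₋₂, qₖ = aₖqₖ₋₁ + qₖ₋₂ (with p₋₁=1, p₋₂=0, q₋₁=0, q₋₂=1):
  k=0: a=7, p=7, q=1
  k=1: a=1, p=8, q=1
  k=2: a=2, p=23, q=3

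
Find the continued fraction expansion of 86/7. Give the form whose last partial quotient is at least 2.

[12; 3, 2]

86 = 12×7 + 2
7 = 3×2 + 1
2 = 2×1 + 0  (stop)
So 86/7 = [12; 3, 2].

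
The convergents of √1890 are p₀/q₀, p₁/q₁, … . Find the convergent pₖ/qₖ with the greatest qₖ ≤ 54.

√1890 = [43; 2, 9, 6, 9, 2, 86, …] (period length 6).
Convergents:
  p_0/q_0 = 43/1
  p_1/q_1 = 87/2
  p_2/q_2 = 826/19
  p_3/q_3 = 5043/116
q_2 = 19 ≤ 54 < 116 = q_3, so the answer is 826/19.

826/19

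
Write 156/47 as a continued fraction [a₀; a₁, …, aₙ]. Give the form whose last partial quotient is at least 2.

156 = 3×47 + 15
47 = 3×15 + 2
15 = 7×2 + 1
2 = 2×1 + 0  (stop)
So 156/47 = [3; 3, 7, 2].

[3; 3, 7, 2]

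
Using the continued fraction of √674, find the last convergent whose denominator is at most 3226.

√674 = [25; 1, 24, 1, 50, …] (period length 4).
Convergents:
  p_0/q_0 = 25/1
  p_1/q_1 = 26/1
  p_2/q_2 = 649/25
  p_3/q_3 = 675/26
  p_4/q_4 = 34399/1325
  p_5/q_5 = 35074/1351
  p_6/q_6 = 876175/33749
q_5 = 1351 ≤ 3226 < 33749 = q_6, so the answer is 35074/1351.

35074/1351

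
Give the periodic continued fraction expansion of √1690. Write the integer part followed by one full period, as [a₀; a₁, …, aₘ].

a₀ = ⌊√1690⌋ = 41.
With m₀=0, d₀=1 and mₖ₊₁ = dₖaₖ − mₖ, dₖ₊₁ = (n − mₖ₊₁²)/dₖ, aₖ₊₁ = ⌊(a₀+mₖ₊₁)/dₖ₊₁⌋:
  k=1: m=41, d=9, a=9
  k=2: m=40, d=10, a=8
  k=3: m=40, d=9, a=9
  k=4: m=41, d=1, a=82
d=1 and a=2a₀=82 at k=4, so the next step gives (m, d) = (41, 9) again — its k=1 value — and the period has length 4.

[41; 9, 8, 9, 82]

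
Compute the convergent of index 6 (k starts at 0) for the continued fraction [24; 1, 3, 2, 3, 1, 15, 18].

15633/631

Using pₖ = aₖpₖ₋₁ + pₖ₋₂, qₖ = aₖqₖ₋₁ + qₖ₋₂ (with p₋₁=1, p₋₂=0, q₋₁=0, q₋₂=1):
  k=0: a=24, p=24, q=1
  k=1: a=1, p=25, q=1
  k=2: a=3, p=99, q=4
  k=3: a=2, p=223, q=9
  k=4: a=3, p=768, q=31
  k=5: a=1, p=991, q=40
  k=6: a=15, p=15633, q=631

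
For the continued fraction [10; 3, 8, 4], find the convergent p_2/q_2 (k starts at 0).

Using pₖ = aₖpₖ₋₁ + pₖ₋₂, qₖ = aₖqₖ₋₁ + qₖ₋₂ (with p₋₁=1, p₋₂=0, q₋₁=0, q₋₂=1):
  k=0: a=10, p=10, q=1
  k=1: a=3, p=31, q=3
  k=2: a=8, p=258, q=25

258/25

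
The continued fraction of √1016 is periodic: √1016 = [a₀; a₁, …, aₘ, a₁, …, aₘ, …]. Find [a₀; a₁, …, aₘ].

[31; 1, 6, 1, 62]

a₀ = ⌊√1016⌋ = 31.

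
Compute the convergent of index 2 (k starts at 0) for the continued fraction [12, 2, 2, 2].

Using pₖ = aₖpₖ₋₁ + pₖ₋₂, qₖ = aₖqₖ₋₁ + qₖ₋₂ (with p₋₁=1, p₋₂=0, q₋₁=0, q₋₂=1):
  k=0: a=12, p=12, q=1
  k=1: a=2, p=25, q=2
  k=2: a=2, p=62, q=5

62/5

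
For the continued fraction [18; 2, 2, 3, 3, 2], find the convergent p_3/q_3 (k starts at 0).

Using pₖ = aₖpₖ₋₁ + pₖ₋₂, qₖ = aₖqₖ₋₁ + qₖ₋₂ (with p₋₁=1, p₋₂=0, q₋₁=0, q₋₂=1):
  k=0: a=18, p=18, q=1
  k=1: a=2, p=37, q=2
  k=2: a=2, p=92, q=5
  k=3: a=3, p=313, q=17

313/17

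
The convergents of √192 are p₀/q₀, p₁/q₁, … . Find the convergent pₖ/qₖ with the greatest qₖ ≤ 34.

√192 = [13; 1, 5, 1, 26, …] (period length 4).
Convergents:
  p_0/q_0 = 13/1
  p_1/q_1 = 14/1
  p_2/q_2 = 83/6
  p_3/q_3 = 97/7
  p_4/q_4 = 2605/188
q_3 = 7 ≤ 34 < 188 = q_4, so the answer is 97/7.

97/7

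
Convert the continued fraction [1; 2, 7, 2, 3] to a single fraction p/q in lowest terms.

163/111

Fold from the inside: start with 3/1.
  2 + 1/3 = 7/3
  7 + 3/7 = 52/7
  2 + 7/52 = 111/52
  1 + 52/111 = 163/111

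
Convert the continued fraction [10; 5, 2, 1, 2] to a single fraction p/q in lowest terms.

438/43

Fold from the inside: start with 2/1.
  1 + 1/2 = 3/2
  2 + 2/3 = 8/3
  5 + 3/8 = 43/8
  10 + 8/43 = 438/43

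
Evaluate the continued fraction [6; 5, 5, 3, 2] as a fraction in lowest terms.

1189/192

Using pₖ = aₖpₖ₋₁ + pₖ₋₂ and qₖ = aₖqₖ₋₁ + qₖ₋₂:
  k=0: a=6, p=6, q=1
  k=1: a=5, p=31, q=5
  k=2: a=5, p=161, q=26
  k=3: a=3, p=514, q=83
  k=4: a=2, p=1189, q=192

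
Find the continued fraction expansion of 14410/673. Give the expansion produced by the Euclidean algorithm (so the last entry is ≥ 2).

14410 = 21*673 + 277
673 = 2*277 + 119
277 = 2*119 + 39
119 = 3*39 + 2
39 = 19*2 + 1
2 = 2*1 + 0  (stop)
So 14410/673 = [21; 2, 2, 3, 19, 2].

[21; 2, 2, 3, 19, 2]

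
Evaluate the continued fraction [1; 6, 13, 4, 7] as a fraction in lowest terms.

2717/2333

Fold from the inside: start with 7/1.
  4 + 1/7 = 29/7
  13 + 7/29 = 384/29
  6 + 29/384 = 2333/384
  1 + 384/2333 = 2717/2333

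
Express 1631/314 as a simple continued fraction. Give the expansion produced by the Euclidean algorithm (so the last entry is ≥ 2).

1631 = 5*314 + 61
314 = 5*61 + 9
61 = 6*9 + 7
9 = 1*7 + 2
7 = 3*2 + 1
2 = 2*1 + 0  (stop)
So 1631/314 = [5; 5, 6, 1, 3, 2].

[5; 5, 6, 1, 3, 2]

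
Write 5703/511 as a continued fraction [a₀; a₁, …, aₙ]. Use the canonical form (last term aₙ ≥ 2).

[11; 6, 4, 3, 6]

5703 = 11·511 + 82
511 = 6·82 + 19
82 = 4·19 + 6
19 = 3·6 + 1
6 = 6·1 + 0  (stop)
So 5703/511 = [11; 6, 4, 3, 6].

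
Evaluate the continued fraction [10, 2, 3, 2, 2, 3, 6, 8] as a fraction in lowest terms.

71268/6829

Using pₖ = aₖpₖ₋₁ + pₖ₋₂ and qₖ = aₖqₖ₋₁ + qₖ₋₂:
  k=0: a=10, p=10, q=1
  k=1: a=2, p=21, q=2
  k=2: a=3, p=73, q=7
  k=3: a=2, p=167, q=16
  k=4: a=2, p=407, q=39
  k=5: a=3, p=1388, q=133
  k=6: a=6, p=8735, q=837
  k=7: a=8, p=71268, q=6829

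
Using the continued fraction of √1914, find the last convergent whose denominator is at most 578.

15356/351

√1914 = [43; 1, 2, 1, 86, …] (period length 4).
Convergents:
  p_0/q_0 = 43/1
  p_1/q_1 = 44/1
  p_2/q_2 = 131/3
  p_3/q_3 = 175/4
  p_4/q_4 = 15181/347
  p_5/q_5 = 15356/351
  p_6/q_6 = 45893/1049
q_5 = 351 ≤ 578 < 1049 = q_6, so the answer is 15356/351.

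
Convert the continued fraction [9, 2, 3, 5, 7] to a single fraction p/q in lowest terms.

2509/266

Using pₖ = aₖpₖ₋₁ + pₖ₋₂ and qₖ = aₖqₖ₋₁ + qₖ₋₂:
  k=0: a=9, p=9, q=1
  k=1: a=2, p=19, q=2
  k=2: a=3, p=66, q=7
  k=3: a=5, p=349, q=37
  k=4: a=7, p=2509, q=266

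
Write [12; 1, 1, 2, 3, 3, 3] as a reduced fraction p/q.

Fold from the inside: start with 3/1.
  3 + 1/3 = 10/3
  3 + 3/10 = 33/10
  2 + 10/33 = 76/33
  1 + 33/76 = 109/76
  1 + 76/109 = 185/109
  12 + 109/185 = 2329/185

2329/185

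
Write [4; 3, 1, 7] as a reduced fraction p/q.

Fold from the inside: start with 7/1.
  1 + 1/7 = 8/7
  3 + 7/8 = 31/8
  4 + 8/31 = 132/31

132/31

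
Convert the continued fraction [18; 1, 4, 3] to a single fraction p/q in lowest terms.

301/16

Using pₖ = aₖpₖ₋₁ + pₖ₋₂ and qₖ = aₖqₖ₋₁ + qₖ₋₂:
  k=0: a=18, p=18, q=1
  k=1: a=1, p=19, q=1
  k=2: a=4, p=94, q=5
  k=3: a=3, p=301, q=16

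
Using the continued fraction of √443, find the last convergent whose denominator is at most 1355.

18585/883

√443 = [21; 21, 42, …] (period length 2).
Convergents:
  p_0/q_0 = 21/1
  p_1/q_1 = 442/21
  p_2/q_2 = 18585/883
  p_3/q_3 = 390727/18564
q_2 = 883 ≤ 1355 < 18564 = q_3, so the answer is 18585/883.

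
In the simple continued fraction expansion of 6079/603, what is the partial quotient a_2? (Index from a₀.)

6079 = 10·603 + 49   →  a_0 = 10
603 = 12·49 + 15   →  a_1 = 12
49 = 3·15 + 4   →  a_2 = 3

3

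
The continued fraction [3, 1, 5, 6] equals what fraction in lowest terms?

142/37

Fold from the inside: start with 6/1.
  5 + 1/6 = 31/6
  1 + 6/31 = 37/31
  3 + 31/37 = 142/37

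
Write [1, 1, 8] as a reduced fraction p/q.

17/9

Using pₖ = aₖpₖ₋₁ + pₖ₋₂ and qₖ = aₖqₖ₋₁ + qₖ₋₂:
  k=0: a=1, p=1, q=1
  k=1: a=1, p=2, q=1
  k=2: a=8, p=17, q=9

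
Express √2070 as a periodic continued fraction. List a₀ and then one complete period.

[45; 2, 90]

a₀ = ⌊√2070⌋ = 45.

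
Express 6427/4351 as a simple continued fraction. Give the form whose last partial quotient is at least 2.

6427 = 1*4351 + 2076
4351 = 2*2076 + 199
2076 = 10*199 + 86
199 = 2*86 + 27
86 = 3*27 + 5
27 = 5*5 + 2
5 = 2*2 + 1
2 = 2*1 + 0  (stop)
So 6427/4351 = [1; 2, 10, 2, 3, 5, 2, 2].

[1; 2, 10, 2, 3, 5, 2, 2]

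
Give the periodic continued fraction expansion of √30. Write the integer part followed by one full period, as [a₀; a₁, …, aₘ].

[5; 2, 10]

a₀ = ⌊√30⌋ = 5.
With m₀=0, d₀=1 and mₖ₊₁ = dₖaₖ − mₖ, dₖ₊₁ = (n − mₖ₊₁²)/dₖ, aₖ₊₁ = ⌊(a₀+mₖ₊₁)/dₖ₊₁⌋:
  k=1: m=5, d=5, a=2
  k=2: m=5, d=1, a=10
d=1 and a=2a₀=10 at k=2, so the next step gives (m, d) = (5, 5) again — its k=1 value — and the period has length 2.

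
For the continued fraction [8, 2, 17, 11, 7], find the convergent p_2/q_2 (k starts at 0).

297/35

Using pₖ = aₖpₖ₋₁ + pₖ₋₂, qₖ = aₖqₖ₋₁ + qₖ₋₂ (with p₋₁=1, p₋₂=0, q₋₁=0, q₋₂=1):
  k=0: a=8, p=8, q=1
  k=1: a=2, p=17, q=2
  k=2: a=17, p=297, q=35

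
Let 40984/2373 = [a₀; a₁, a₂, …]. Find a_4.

4

40984 = 17·2373 + 643   →  a_0 = 17
2373 = 3·643 + 444   →  a_1 = 3
643 = 1·444 + 199   →  a_2 = 1
444 = 2·199 + 46   →  a_3 = 2
199 = 4·46 + 15   →  a_4 = 4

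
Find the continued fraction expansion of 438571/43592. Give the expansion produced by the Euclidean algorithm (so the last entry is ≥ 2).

438571 = 10·43592 + 2651
43592 = 16·2651 + 1176
2651 = 2·1176 + 299
1176 = 3·299 + 279
299 = 1·279 + 20
279 = 13·20 + 19
20 = 1·19 + 1
19 = 19·1 + 0  (stop)
So 438571/43592 = [10; 16, 2, 3, 1, 13, 1, 19].

[10; 16, 2, 3, 1, 13, 1, 19]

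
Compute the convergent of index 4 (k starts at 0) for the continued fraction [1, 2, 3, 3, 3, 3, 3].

109/76

Using pₖ = aₖpₖ₋₁ + pₖ₋₂, qₖ = aₖqₖ₋₁ + qₖ₋₂ (with p₋₁=1, p₋₂=0, q₋₁=0, q₋₂=1):
  k=0: a=1, p=1, q=1
  k=1: a=2, p=3, q=2
  k=2: a=3, p=10, q=7
  k=3: a=3, p=33, q=23
  k=4: a=3, p=109, q=76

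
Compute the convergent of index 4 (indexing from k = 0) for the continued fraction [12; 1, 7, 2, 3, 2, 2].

Using pₖ = aₖpₖ₋₁ + pₖ₋₂, qₖ = aₖqₖ₋₁ + qₖ₋₂ (with p₋₁=1, p₋₂=0, q₋₁=0, q₋₂=1):
  k=0: a=12, p=12, q=1
  k=1: a=1, p=13, q=1
  k=2: a=7, p=103, q=8
  k=3: a=2, p=219, q=17
  k=4: a=3, p=760, q=59

760/59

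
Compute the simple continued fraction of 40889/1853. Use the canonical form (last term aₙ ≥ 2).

[22; 15, 15, 2, 1, 2]

40889 = 22×1853 + 123
1853 = 15×123 + 8
123 = 15×8 + 3
8 = 2×3 + 2
3 = 1×2 + 1
2 = 2×1 + 0  (stop)
So 40889/1853 = [22; 15, 15, 2, 1, 2].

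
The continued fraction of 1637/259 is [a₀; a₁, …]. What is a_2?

8

1637 = 6·259 + 83   →  a_0 = 6
259 = 3·83 + 10   →  a_1 = 3
83 = 8·10 + 3   →  a_2 = 8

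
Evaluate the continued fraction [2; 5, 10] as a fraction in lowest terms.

Fold from the inside: start with 10/1.
  5 + 1/10 = 51/10
  2 + 10/51 = 112/51

112/51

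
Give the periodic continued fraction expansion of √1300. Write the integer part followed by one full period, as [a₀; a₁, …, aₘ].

a₀ = ⌊√1300⌋ = 36.
With m₀=0, d₀=1 and mₖ₊₁ = dₖaₖ − mₖ, dₖ₊₁ = (n − mₖ₊₁²)/dₖ, aₖ₊₁ = ⌊(a₀+mₖ₊₁)/dₖ₊₁⌋:
  k=1: m=36, d=4, a=18
  k=2: m=36, d=1, a=72
d=1 and a=2a₀=72 at k=2, so the next step gives (m, d) = (36, 4) again — its k=1 value — and the period has length 2.

[36; 18, 72]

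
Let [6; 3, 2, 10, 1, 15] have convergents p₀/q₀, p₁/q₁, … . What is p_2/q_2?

44/7

Using pₖ = aₖpₖ₋₁ + pₖ₋₂, qₖ = aₖqₖ₋₁ + qₖ₋₂ (with p₋₁=1, p₋₂=0, q₋₁=0, q₋₂=1):
  k=0: a=6, p=6, q=1
  k=1: a=3, p=19, q=3
  k=2: a=2, p=44, q=7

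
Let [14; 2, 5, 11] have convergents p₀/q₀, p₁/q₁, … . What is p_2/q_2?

159/11

Using pₖ = aₖpₖ₋₁ + pₖ₋₂, qₖ = aₖqₖ₋₁ + qₖ₋₂ (with p₋₁=1, p₋₂=0, q₋₁=0, q₋₂=1):
  k=0: a=14, p=14, q=1
  k=1: a=2, p=29, q=2
  k=2: a=5, p=159, q=11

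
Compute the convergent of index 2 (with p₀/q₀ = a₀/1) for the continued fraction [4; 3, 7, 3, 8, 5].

Using pₖ = aₖpₖ₋₁ + pₖ₋₂, qₖ = aₖqₖ₋₁ + qₖ₋₂ (with p₋₁=1, p₋₂=0, q₋₁=0, q₋₂=1):
  k=0: a=4, p=4, q=1
  k=1: a=3, p=13, q=3
  k=2: a=7, p=95, q=22

95/22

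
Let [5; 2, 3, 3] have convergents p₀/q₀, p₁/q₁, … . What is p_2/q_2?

Using pₖ = aₖpₖ₋₁ + pₖ₋₂, qₖ = aₖqₖ₋₁ + qₖ₋₂ (with p₋₁=1, p₋₂=0, q₋₁=0, q₋₂=1):
  k=0: a=5, p=5, q=1
  k=1: a=2, p=11, q=2
  k=2: a=3, p=38, q=7

38/7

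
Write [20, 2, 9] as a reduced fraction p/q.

389/19

Using pₖ = aₖpₖ₋₁ + pₖ₋₂ and qₖ = aₖqₖ₋₁ + qₖ₋₂:
  k=0: a=20, p=20, q=1
  k=1: a=2, p=41, q=2
  k=2: a=9, p=389, q=19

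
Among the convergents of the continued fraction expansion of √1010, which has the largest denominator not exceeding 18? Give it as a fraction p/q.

286/9

√1010 = [31; 1, 3, 1, 1, 3, 1, 62, …] (period length 7).
Convergents:
  p_0/q_0 = 31/1
  p_1/q_1 = 32/1
  p_2/q_2 = 127/4
  p_3/q_3 = 159/5
  p_4/q_4 = 286/9
  p_5/q_5 = 1017/32
q_4 = 9 ≤ 18 < 32 = q_5, so the answer is 286/9.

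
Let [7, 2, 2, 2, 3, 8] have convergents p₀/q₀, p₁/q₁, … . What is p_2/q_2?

37/5

Using pₖ = aₖpₖ₋₁ + pₖ₋₂, qₖ = aₖqₖ₋₁ + qₖ₋₂ (with p₋₁=1, p₋₂=0, q₋₁=0, q₋₂=1):
  k=0: a=7, p=7, q=1
  k=1: a=2, p=15, q=2
  k=2: a=2, p=37, q=5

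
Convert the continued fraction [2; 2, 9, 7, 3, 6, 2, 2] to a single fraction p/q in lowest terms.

35238/14243

Fold from the inside: start with 2/1.
  2 + 1/2 = 5/2
  6 + 2/5 = 32/5
  3 + 5/32 = 101/32
  7 + 32/101 = 739/101
  9 + 101/739 = 6752/739
  2 + 739/6752 = 14243/6752
  2 + 6752/14243 = 35238/14243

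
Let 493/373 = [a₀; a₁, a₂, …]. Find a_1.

3

493 = 1·373 + 120   →  a_0 = 1
373 = 3·120 + 13   →  a_1 = 3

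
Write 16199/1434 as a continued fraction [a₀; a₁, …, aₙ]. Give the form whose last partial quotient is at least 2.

16199 = 11·1434 + 425
1434 = 3·425 + 159
425 = 2·159 + 107
159 = 1·107 + 52
107 = 2·52 + 3
52 = 17·3 + 1
3 = 3·1 + 0  (stop)
So 16199/1434 = [11; 3, 2, 1, 2, 17, 3].

[11; 3, 2, 1, 2, 17, 3]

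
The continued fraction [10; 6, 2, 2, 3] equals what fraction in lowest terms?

Using pₖ = aₖpₖ₋₁ + pₖ₋₂ and qₖ = aₖqₖ₋₁ + qₖ₋₂:
  k=0: a=10, p=10, q=1
  k=1: a=6, p=61, q=6
  k=2: a=2, p=132, q=13
  k=3: a=2, p=325, q=32
  k=4: a=3, p=1107, q=109

1107/109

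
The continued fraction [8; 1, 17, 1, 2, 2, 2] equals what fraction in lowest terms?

Using pₖ = aₖpₖ₋₁ + pₖ₋₂ and qₖ = aₖqₖ₋₁ + qₖ₋₂:
  k=0: a=8, p=8, q=1
  k=1: a=1, p=9, q=1
  k=2: a=17, p=161, q=18
  k=3: a=1, p=170, q=19
  k=4: a=2, p=501, q=56
  k=5: a=2, p=1172, q=131
  k=6: a=2, p=2845, q=318

2845/318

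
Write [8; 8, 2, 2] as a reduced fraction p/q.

Using pₖ = aₖpₖ₋₁ + pₖ₋₂ and qₖ = aₖqₖ₋₁ + qₖ₋₂:
  k=0: a=8, p=8, q=1
  k=1: a=8, p=65, q=8
  k=2: a=2, p=138, q=17
  k=3: a=2, p=341, q=42

341/42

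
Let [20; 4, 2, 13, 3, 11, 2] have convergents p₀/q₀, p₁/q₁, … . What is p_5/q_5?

85200/4213

Using pₖ = aₖpₖ₋₁ + pₖ₋₂, qₖ = aₖqₖ₋₁ + qₖ₋₂ (with p₋₁=1, p₋₂=0, q₋₁=0, q₋₂=1):
  k=0: a=20, p=20, q=1
  k=1: a=4, p=81, q=4
  k=2: a=2, p=182, q=9
  k=3: a=13, p=2447, q=121
  k=4: a=3, p=7523, q=372
  k=5: a=11, p=85200, q=4213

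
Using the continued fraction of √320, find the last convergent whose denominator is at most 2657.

46063/2575

√320 = [17; 1, 7, 1, 34, …] (period length 4).
Convergents:
  p_0/q_0 = 17/1
  p_1/q_1 = 18/1
  p_2/q_2 = 143/8
  p_3/q_3 = 161/9
  p_4/q_4 = 5617/314
  p_5/q_5 = 5778/323
  p_6/q_6 = 46063/2575
  p_7/q_7 = 51841/2898
q_6 = 2575 ≤ 2657 < 2898 = q_7, so the answer is 46063/2575.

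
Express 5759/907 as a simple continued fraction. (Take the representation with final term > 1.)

[6; 2, 1, 6, 4, 1, 8]

5759 = 6*907 + 317
907 = 2*317 + 273
317 = 1*273 + 44
273 = 6*44 + 9
44 = 4*9 + 8
9 = 1*8 + 1
8 = 8*1 + 0  (stop)
So 5759/907 = [6; 2, 1, 6, 4, 1, 8].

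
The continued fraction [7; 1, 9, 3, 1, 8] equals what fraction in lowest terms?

2837/359

Using pₖ = aₖpₖ₋₁ + pₖ₋₂ and qₖ = aₖqₖ₋₁ + qₖ₋₂:
  k=0: a=7, p=7, q=1
  k=1: a=1, p=8, q=1
  k=2: a=9, p=79, q=10
  k=3: a=3, p=245, q=31
  k=4: a=1, p=324, q=41
  k=5: a=8, p=2837, q=359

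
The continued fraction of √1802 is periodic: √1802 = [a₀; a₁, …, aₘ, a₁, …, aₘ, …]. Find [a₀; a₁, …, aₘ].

[42; 2, 4, 2, 84]

a₀ = ⌊√1802⌋ = 42.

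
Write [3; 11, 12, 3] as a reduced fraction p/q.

1267/410

Using pₖ = aₖpₖ₋₁ + pₖ₋₂ and qₖ = aₖqₖ₋₁ + qₖ₋₂:
  k=0: a=3, p=3, q=1
  k=1: a=11, p=34, q=11
  k=2: a=12, p=411, q=133
  k=3: a=3, p=1267, q=410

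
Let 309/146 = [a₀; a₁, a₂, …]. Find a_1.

8

309 = 2·146 + 17   →  a_0 = 2
146 = 8·17 + 10   →  a_1 = 8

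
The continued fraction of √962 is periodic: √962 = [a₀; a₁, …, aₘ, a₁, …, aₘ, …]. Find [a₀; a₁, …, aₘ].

a₀ = ⌊√962⌋ = 31.
With m₀=0, d₀=1 and mₖ₊₁ = dₖaₖ − mₖ, dₖ₊₁ = (n − mₖ₊₁²)/dₖ, aₖ₊₁ = ⌊(a₀+mₖ₊₁)/dₖ₊₁⌋:
  k=1: m=31, d=1, a=62
d=1 and a=2a₀=62 at k=1, so the next step gives (m, d) = (31, 1) again — its k=1 value — and the period has length 1.

[31; 62]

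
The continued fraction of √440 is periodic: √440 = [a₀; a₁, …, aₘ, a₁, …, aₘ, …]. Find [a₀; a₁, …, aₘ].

[20; 1, 40]

a₀ = ⌊√440⌋ = 20.
With m₀=0, d₀=1 and mₖ₊₁ = dₖaₖ − mₖ, dₖ₊₁ = (n − mₖ₊₁²)/dₖ, aₖ₊₁ = ⌊(a₀+mₖ₊₁)/dₖ₊₁⌋:
  k=1: m=20, d=40, a=1
  k=2: m=20, d=1, a=40
d=1 and a=2a₀=40 at k=2, so the next step gives (m, d) = (20, 40) again — its k=1 value — and the period has length 2.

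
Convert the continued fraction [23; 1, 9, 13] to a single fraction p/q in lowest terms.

3131/131

Using pₖ = aₖpₖ₋₁ + pₖ₋₂ and qₖ = aₖqₖ₋₁ + qₖ₋₂:
  k=0: a=23, p=23, q=1
  k=1: a=1, p=24, q=1
  k=2: a=9, p=239, q=10
  k=3: a=13, p=3131, q=131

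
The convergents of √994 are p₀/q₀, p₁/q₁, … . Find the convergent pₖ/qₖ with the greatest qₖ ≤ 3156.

72104/2287

√994 = [31; 1, 1, 8, 1, 1, 62, …] (period length 6).
Convergents:
  p_0/q_0 = 31/1
  p_1/q_1 = 32/1
  p_2/q_2 = 63/2
  p_3/q_3 = 536/17
  p_4/q_4 = 599/19
  p_5/q_5 = 1135/36
  p_6/q_6 = 70969/2251
  p_7/q_7 = 72104/2287
  p_8/q_8 = 143073/4538
q_7 = 2287 ≤ 3156 < 4538 = q_8, so the answer is 72104/2287.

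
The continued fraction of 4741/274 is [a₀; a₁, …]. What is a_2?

3

4741 = 17·274 + 83   →  a_0 = 17
274 = 3·83 + 25   →  a_1 = 3
83 = 3·25 + 8   →  a_2 = 3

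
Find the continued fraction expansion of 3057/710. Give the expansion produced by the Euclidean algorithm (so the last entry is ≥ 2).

[4; 3, 3, 1, 2, 9, 2]

3057 = 4·710 + 217
710 = 3·217 + 59
217 = 3·59 + 40
59 = 1·40 + 19
40 = 2·19 + 2
19 = 9·2 + 1
2 = 2·1 + 0  (stop)
So 3057/710 = [4; 3, 3, 1, 2, 9, 2].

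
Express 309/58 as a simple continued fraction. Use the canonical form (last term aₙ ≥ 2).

[5; 3, 19]

309 = 5·58 + 19
58 = 3·19 + 1
19 = 19·1 + 0  (stop)
So 309/58 = [5; 3, 19].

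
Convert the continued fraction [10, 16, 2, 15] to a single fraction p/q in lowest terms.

5141/511

Fold from the inside: start with 15/1.
  2 + 1/15 = 31/15
  16 + 15/31 = 511/31
  10 + 31/511 = 5141/511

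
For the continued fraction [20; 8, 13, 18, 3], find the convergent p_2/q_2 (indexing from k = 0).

Using pₖ = aₖpₖ₋₁ + pₖ₋₂, qₖ = aₖqₖ₋₁ + qₖ₋₂ (with p₋₁=1, p₋₂=0, q₋₁=0, q₋₂=1):
  k=0: a=20, p=20, q=1
  k=1: a=8, p=161, q=8
  k=2: a=13, p=2113, q=105

2113/105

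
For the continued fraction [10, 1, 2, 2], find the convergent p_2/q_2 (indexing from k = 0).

Using pₖ = aₖpₖ₋₁ + pₖ₋₂, qₖ = aₖqₖ₋₁ + qₖ₋₂ (with p₋₁=1, p₋₂=0, q₋₁=0, q₋₂=1):
  k=0: a=10, p=10, q=1
  k=1: a=1, p=11, q=1
  k=2: a=2, p=32, q=3

32/3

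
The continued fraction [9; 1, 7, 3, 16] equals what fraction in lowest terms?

Using pₖ = aₖpₖ₋₁ + pₖ₋₂ and qₖ = aₖqₖ₋₁ + qₖ₋₂:
  k=0: a=9, p=9, q=1
  k=1: a=1, p=10, q=1
  k=2: a=7, p=79, q=8
  k=3: a=3, p=247, q=25
  k=4: a=16, p=4031, q=408

4031/408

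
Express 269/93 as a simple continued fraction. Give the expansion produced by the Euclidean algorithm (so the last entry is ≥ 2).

269 = 2·93 + 83
93 = 1·83 + 10
83 = 8·10 + 3
10 = 3·3 + 1
3 = 3·1 + 0  (stop)
So 269/93 = [2; 1, 8, 3, 3].

[2; 1, 8, 3, 3]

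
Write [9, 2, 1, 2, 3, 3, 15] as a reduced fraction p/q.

Using pₖ = aₖpₖ₋₁ + pₖ₋₂ and qₖ = aₖqₖ₋₁ + qₖ₋₂:
  k=0: a=9, p=9, q=1
  k=1: a=2, p=19, q=2
  k=2: a=1, p=28, q=3
  k=3: a=2, p=75, q=8
  k=4: a=3, p=253, q=27
  k=5: a=3, p=834, q=89
  k=6: a=15, p=12763, q=1362

12763/1362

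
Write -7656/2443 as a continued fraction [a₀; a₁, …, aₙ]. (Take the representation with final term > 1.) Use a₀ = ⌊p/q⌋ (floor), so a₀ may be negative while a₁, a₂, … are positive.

[-4; 1, 6, 2, 8, 9, 2]

-7656 = -4×2443 + 2116
2443 = 1×2116 + 327
2116 = 6×327 + 154
327 = 2×154 + 19
154 = 8×19 + 2
19 = 9×2 + 1
2 = 2×1 + 0  (stop)
So -7656/2443 = [-4; 1, 6, 2, 8, 9, 2].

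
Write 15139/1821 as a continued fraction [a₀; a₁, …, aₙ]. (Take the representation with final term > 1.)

15139 = 8×1821 + 571
1821 = 3×571 + 108
571 = 5×108 + 31
108 = 3×31 + 15
31 = 2×15 + 1
15 = 15×1 + 0  (stop)
So 15139/1821 = [8; 3, 5, 3, 2, 15].

[8; 3, 5, 3, 2, 15]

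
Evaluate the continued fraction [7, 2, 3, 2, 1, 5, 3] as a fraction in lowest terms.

Using pₖ = aₖpₖ₋₁ + pₖ₋₂ and qₖ = aₖqₖ₋₁ + qₖ₋₂:
  k=0: a=7, p=7, q=1
  k=1: a=2, p=15, q=2
  k=2: a=3, p=52, q=7
  k=3: a=2, p=119, q=16
  k=4: a=1, p=171, q=23
  k=5: a=5, p=974, q=131
  k=6: a=3, p=3093, q=416

3093/416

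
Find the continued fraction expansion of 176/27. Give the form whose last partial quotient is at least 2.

176 = 6×27 + 14
27 = 1×14 + 13
14 = 1×13 + 1
13 = 13×1 + 0  (stop)
So 176/27 = [6; 1, 1, 13].

[6; 1, 1, 13]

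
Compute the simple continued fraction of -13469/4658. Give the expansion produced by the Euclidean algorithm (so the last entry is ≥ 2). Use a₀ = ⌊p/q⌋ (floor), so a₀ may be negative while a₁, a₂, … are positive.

[-3; 9, 4, 2, 7, 1, 1, 3]

-13469 = -3*4658 + 505
4658 = 9*505 + 113
505 = 4*113 + 53
113 = 2*53 + 7
53 = 7*7 + 4
7 = 1*4 + 3
4 = 1*3 + 1
3 = 3*1 + 0  (stop)
So -13469/4658 = [-3; 9, 4, 2, 7, 1, 1, 3].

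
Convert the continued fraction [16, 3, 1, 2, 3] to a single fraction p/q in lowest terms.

Using pₖ = aₖpₖ₋₁ + pₖ₋₂ and qₖ = aₖqₖ₋₁ + qₖ₋₂:
  k=0: a=16, p=16, q=1
  k=1: a=3, p=49, q=3
  k=2: a=1, p=65, q=4
  k=3: a=2, p=179, q=11
  k=4: a=3, p=602, q=37

602/37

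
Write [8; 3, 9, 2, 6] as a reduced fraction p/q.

Using pₖ = aₖpₖ₋₁ + pₖ₋₂ and qₖ = aₖqₖ₋₁ + qₖ₋₂:
  k=0: a=8, p=8, q=1
  k=1: a=3, p=25, q=3
  k=2: a=9, p=233, q=28
  k=3: a=2, p=491, q=59
  k=4: a=6, p=3179, q=382

3179/382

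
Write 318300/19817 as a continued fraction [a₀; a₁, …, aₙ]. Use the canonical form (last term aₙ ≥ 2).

[16; 16, 7, 3, 1, 3, 11]

318300 = 16·19817 + 1228
19817 = 16·1228 + 169
1228 = 7·169 + 45
169 = 3·45 + 34
45 = 1·34 + 11
34 = 3·11 + 1
11 = 11·1 + 0  (stop)
So 318300/19817 = [16; 16, 7, 3, 1, 3, 11].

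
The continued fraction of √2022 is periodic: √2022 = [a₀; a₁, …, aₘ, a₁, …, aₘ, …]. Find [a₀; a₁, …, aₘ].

a₀ = ⌊√2022⌋ = 44.
With m₀=0, d₀=1 and mₖ₊₁ = dₖaₖ − mₖ, dₖ₊₁ = (n − mₖ₊₁²)/dₖ, aₖ₊₁ = ⌊(a₀+mₖ₊₁)/dₖ₊₁⌋:
  k=1: m=44, d=86, a=1
  k=2: m=42, d=3, a=28
  k=3: m=42, d=86, a=1
  k=4: m=44, d=1, a=88
d=1 and a=2a₀=88 at k=4, so the next step gives (m, d) = (44, 86) again — its k=1 value — and the period has length 4.

[44; 1, 28, 1, 88]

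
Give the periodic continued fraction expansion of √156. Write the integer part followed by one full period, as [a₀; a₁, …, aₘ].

a₀ = ⌊√156⌋ = 12.
With m₀=0, d₀=1 and mₖ₊₁ = dₖaₖ − mₖ, dₖ₊₁ = (n − mₖ₊₁²)/dₖ, aₖ₊₁ = ⌊(a₀+mₖ₊₁)/dₖ₊₁⌋:
  k=1: m=12, d=12, a=2
  k=2: m=12, d=1, a=24
d=1 and a=2a₀=24 at k=2, so the next step gives (m, d) = (12, 12) again — its k=1 value — and the period has length 2.

[12; 2, 24]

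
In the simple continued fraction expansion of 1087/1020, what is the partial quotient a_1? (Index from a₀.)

15

1087 = 1·1020 + 67   →  a_0 = 1
1020 = 15·67 + 15   →  a_1 = 15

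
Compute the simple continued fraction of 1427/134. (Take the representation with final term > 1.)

1427 = 10×134 + 87
134 = 1×87 + 47
87 = 1×47 + 40
47 = 1×40 + 7
40 = 5×7 + 5
7 = 1×5 + 2
5 = 2×2 + 1
2 = 2×1 + 0  (stop)
So 1427/134 = [10; 1, 1, 1, 5, 1, 2, 2].

[10; 1, 1, 1, 5, 1, 2, 2]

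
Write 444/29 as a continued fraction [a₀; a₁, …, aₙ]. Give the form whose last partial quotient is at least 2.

[15; 3, 4, 2]

444 = 15*29 + 9
29 = 3*9 + 2
9 = 4*2 + 1
2 = 2*1 + 0  (stop)
So 444/29 = [15; 3, 4, 2].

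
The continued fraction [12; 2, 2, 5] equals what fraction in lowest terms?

Fold from the inside: start with 5/1.
  2 + 1/5 = 11/5
  2 + 5/11 = 27/11
  12 + 11/27 = 335/27

335/27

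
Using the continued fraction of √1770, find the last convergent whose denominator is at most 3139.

√1770 = [42; 14, 84, …] (period length 2).
Convergents:
  p_0/q_0 = 42/1
  p_1/q_1 = 589/14
  p_2/q_2 = 49518/1177
  p_3/q_3 = 693841/16492
q_2 = 1177 ≤ 3139 < 16492 = q_3, so the answer is 49518/1177.

49518/1177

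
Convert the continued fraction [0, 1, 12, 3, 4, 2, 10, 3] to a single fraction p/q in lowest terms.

11547/12485

Fold from the inside: start with 3/1.
  10 + 1/3 = 31/3
  2 + 3/31 = 65/31
  4 + 31/65 = 291/65
  3 + 65/291 = 938/291
  12 + 291/938 = 11547/938
  1 + 938/11547 = 12485/11547
  0 + 11547/12485 = 11547/12485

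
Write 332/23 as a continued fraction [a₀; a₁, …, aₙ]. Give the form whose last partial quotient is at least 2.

332 = 14*23 + 10
23 = 2*10 + 3
10 = 3*3 + 1
3 = 3*1 + 0  (stop)
So 332/23 = [14; 2, 3, 3].

[14; 2, 3, 3]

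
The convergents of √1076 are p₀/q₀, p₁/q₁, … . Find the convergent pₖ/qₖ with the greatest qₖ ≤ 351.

√1076 = [32; 1, 4, 16, 4, 1, 64, …] (period length 6).
Convergents:
  p_0/q_0 = 32/1
  p_1/q_1 = 33/1
  p_2/q_2 = 164/5
  p_3/q_3 = 2657/81
  p_4/q_4 = 10792/329
  p_5/q_5 = 13449/410
q_4 = 329 ≤ 351 < 410 = q_5, so the answer is 10792/329.

10792/329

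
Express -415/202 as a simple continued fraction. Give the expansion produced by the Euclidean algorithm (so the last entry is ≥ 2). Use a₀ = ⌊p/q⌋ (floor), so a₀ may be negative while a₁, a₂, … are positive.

-415 = -3·202 + 191
202 = 1·191 + 11
191 = 17·11 + 4
11 = 2·4 + 3
4 = 1·3 + 1
3 = 3·1 + 0  (stop)
So -415/202 = [-3; 1, 17, 2, 1, 3].

[-3; 1, 17, 2, 1, 3]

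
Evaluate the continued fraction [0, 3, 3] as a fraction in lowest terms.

Using pₖ = aₖpₖ₋₁ + pₖ₋₂ and qₖ = aₖqₖ₋₁ + qₖ₋₂:
  k=0: a=0, p=0, q=1
  k=1: a=3, p=1, q=3
  k=2: a=3, p=3, q=10

3/10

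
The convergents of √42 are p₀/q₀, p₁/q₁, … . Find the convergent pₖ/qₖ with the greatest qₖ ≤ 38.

162/25

√42 = [6; 2, 12, …] (period length 2).
Convergents:
  p_0/q_0 = 6/1
  p_1/q_1 = 13/2
  p_2/q_2 = 162/25
  p_3/q_3 = 337/52
q_2 = 25 ≤ 38 < 52 = q_3, so the answer is 162/25.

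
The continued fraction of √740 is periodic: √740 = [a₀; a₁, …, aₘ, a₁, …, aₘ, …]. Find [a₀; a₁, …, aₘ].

a₀ = ⌊√740⌋ = 27.
With m₀=0, d₀=1 and mₖ₊₁ = dₖaₖ − mₖ, dₖ₊₁ = (n − mₖ₊₁²)/dₖ, aₖ₊₁ = ⌊(a₀+mₖ₊₁)/dₖ₊₁⌋:
  k=1: m=27, d=11, a=4
  k=2: m=17, d=41, a=1
  k=3: m=24, d=4, a=12
  k=4: m=24, d=41, a=1
  k=5: m=17, d=11, a=4
  k=6: m=27, d=1, a=54
d=1 and a=2a₀=54 at k=6, so the next step gives (m, d) = (27, 11) again — its k=1 value — and the period has length 6.

[27; 4, 1, 12, 1, 4, 54]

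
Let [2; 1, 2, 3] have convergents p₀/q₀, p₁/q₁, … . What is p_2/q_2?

8/3

Using pₖ = aₖpₖ₋₁ + pₖ₋₂, qₖ = aₖqₖ₋₁ + qₖ₋₂ (with p₋₁=1, p₋₂=0, q₋₁=0, q₋₂=1):
  k=0: a=2, p=2, q=1
  k=1: a=1, p=3, q=1
  k=2: a=2, p=8, q=3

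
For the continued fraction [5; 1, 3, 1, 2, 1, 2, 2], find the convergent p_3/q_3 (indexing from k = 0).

29/5

Using pₖ = aₖpₖ₋₁ + pₖ₋₂, qₖ = aₖqₖ₋₁ + qₖ₋₂ (with p₋₁=1, p₋₂=0, q₋₁=0, q₋₂=1):
  k=0: a=5, p=5, q=1
  k=1: a=1, p=6, q=1
  k=2: a=3, p=23, q=4
  k=3: a=1, p=29, q=5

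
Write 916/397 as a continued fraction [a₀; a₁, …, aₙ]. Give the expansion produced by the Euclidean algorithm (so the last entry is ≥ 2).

916 = 2*397 + 122
397 = 3*122 + 31
122 = 3*31 + 29
31 = 1*29 + 2
29 = 14*2 + 1
2 = 2*1 + 0  (stop)
So 916/397 = [2; 3, 3, 1, 14, 2].

[2; 3, 3, 1, 14, 2]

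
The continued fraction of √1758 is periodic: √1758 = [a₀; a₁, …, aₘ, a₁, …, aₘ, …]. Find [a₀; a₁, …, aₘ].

[41; 1, 12, 1, 82]

a₀ = ⌊√1758⌋ = 41.
With m₀=0, d₀=1 and mₖ₊₁ = dₖaₖ − mₖ, dₖ₊₁ = (n − mₖ₊₁²)/dₖ, aₖ₊₁ = ⌊(a₀+mₖ₊₁)/dₖ₊₁⌋:
  k=1: m=41, d=77, a=1
  k=2: m=36, d=6, a=12
  k=3: m=36, d=77, a=1
  k=4: m=41, d=1, a=82
d=1 and a=2a₀=82 at k=4, so the next step gives (m, d) = (41, 77) again — its k=1 value — and the period has length 4.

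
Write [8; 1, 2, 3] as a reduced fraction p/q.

Using pₖ = aₖpₖ₋₁ + pₖ₋₂ and qₖ = aₖqₖ₋₁ + qₖ₋₂:
  k=0: a=8, p=8, q=1
  k=1: a=1, p=9, q=1
  k=2: a=2, p=26, q=3
  k=3: a=3, p=87, q=10

87/10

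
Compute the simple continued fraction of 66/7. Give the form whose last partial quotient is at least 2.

66 = 9×7 + 3
7 = 2×3 + 1
3 = 3×1 + 0  (stop)
So 66/7 = [9; 2, 3].

[9; 2, 3]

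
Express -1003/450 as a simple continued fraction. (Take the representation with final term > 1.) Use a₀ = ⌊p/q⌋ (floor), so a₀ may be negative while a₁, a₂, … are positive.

[-3; 1, 3, 2, 1, 2, 2, 5]

-1003 = -3×450 + 347
450 = 1×347 + 103
347 = 3×103 + 38
103 = 2×38 + 27
38 = 1×27 + 11
27 = 2×11 + 5
11 = 2×5 + 1
5 = 5×1 + 0  (stop)
So -1003/450 = [-3; 1, 3, 2, 1, 2, 2, 5].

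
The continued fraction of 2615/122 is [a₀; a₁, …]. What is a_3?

2615 = 21·122 + 53   →  a_0 = 21
122 = 2·53 + 16   →  a_1 = 2
53 = 3·16 + 5   →  a_2 = 3
16 = 3·5 + 1   →  a_3 = 3

3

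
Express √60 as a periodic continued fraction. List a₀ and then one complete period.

[7; 1, 2, 1, 14]

a₀ = ⌊√60⌋ = 7.
With m₀=0, d₀=1 and mₖ₊₁ = dₖaₖ − mₖ, dₖ₊₁ = (n − mₖ₊₁²)/dₖ, aₖ₊₁ = ⌊(a₀+mₖ₊₁)/dₖ₊₁⌋:
  k=1: m=7, d=11, a=1
  k=2: m=4, d=4, a=2
  k=3: m=4, d=11, a=1
  k=4: m=7, d=1, a=14
d=1 and a=2a₀=14 at k=4, so the next step gives (m, d) = (7, 11) again — its k=1 value — and the period has length 4.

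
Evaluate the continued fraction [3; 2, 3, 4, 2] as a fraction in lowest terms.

Using pₖ = aₖpₖ₋₁ + pₖ₋₂ and qₖ = aₖqₖ₋₁ + qₖ₋₂:
  k=0: a=3, p=3, q=1
  k=1: a=2, p=7, q=2
  k=2: a=3, p=24, q=7
  k=3: a=4, p=103, q=30
  k=4: a=2, p=230, q=67

230/67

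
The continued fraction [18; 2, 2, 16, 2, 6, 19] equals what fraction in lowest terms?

386321/20993

Using pₖ = aₖpₖ₋₁ + pₖ₋₂ and qₖ = aₖqₖ₋₁ + qₖ₋₂:
  k=0: a=18, p=18, q=1
  k=1: a=2, p=37, q=2
  k=2: a=2, p=92, q=5
  k=3: a=16, p=1509, q=82
  k=4: a=2, p=3110, q=169
  k=5: a=6, p=20169, q=1096
  k=6: a=19, p=386321, q=20993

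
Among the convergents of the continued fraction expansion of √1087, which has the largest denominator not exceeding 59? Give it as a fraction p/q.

1088/33

√1087 = [32; 1, 31, 1, 64, …] (period length 4).
Convergents:
  p_0/q_0 = 32/1
  p_1/q_1 = 33/1
  p_2/q_2 = 1055/32
  p_3/q_3 = 1088/33
  p_4/q_4 = 70687/2144
q_3 = 33 ≤ 59 < 2144 = q_4, so the answer is 1088/33.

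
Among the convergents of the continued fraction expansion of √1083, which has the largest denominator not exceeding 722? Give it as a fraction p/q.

23497/714

√1083 = [32; 1, 9, 1, 64, …] (period length 4).
Convergents:
  p_0/q_0 = 32/1
  p_1/q_1 = 33/1
  p_2/q_2 = 329/10
  p_3/q_3 = 362/11
  p_4/q_4 = 23497/714
  p_5/q_5 = 23859/725
q_4 = 714 ≤ 722 < 725 = q_5, so the answer is 23497/714.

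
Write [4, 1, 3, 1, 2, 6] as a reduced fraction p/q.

426/89

Fold from the inside: start with 6/1.
  2 + 1/6 = 13/6
  1 + 6/13 = 19/13
  3 + 13/19 = 70/19
  1 + 19/70 = 89/70
  4 + 70/89 = 426/89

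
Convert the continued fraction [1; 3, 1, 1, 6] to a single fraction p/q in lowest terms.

Fold from the inside: start with 6/1.
  1 + 1/6 = 7/6
  1 + 6/7 = 13/7
  3 + 7/13 = 46/13
  1 + 13/46 = 59/46

59/46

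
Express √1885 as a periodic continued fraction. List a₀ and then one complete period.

a₀ = ⌊√1885⌋ = 43.

[43; 2, 2, 2, 86]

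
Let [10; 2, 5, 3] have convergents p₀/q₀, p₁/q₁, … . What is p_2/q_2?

115/11

Using pₖ = aₖpₖ₋₁ + pₖ₋₂, qₖ = aₖqₖ₋₁ + qₖ₋₂ (with p₋₁=1, p₋₂=0, q₋₁=0, q₋₂=1):
  k=0: a=10, p=10, q=1
  k=1: a=2, p=21, q=2
  k=2: a=5, p=115, q=11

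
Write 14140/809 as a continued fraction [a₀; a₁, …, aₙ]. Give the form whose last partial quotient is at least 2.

[17; 2, 11, 17, 2]

14140 = 17*809 + 387
809 = 2*387 + 35
387 = 11*35 + 2
35 = 17*2 + 1
2 = 2*1 + 0  (stop)
So 14140/809 = [17; 2, 11, 17, 2].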